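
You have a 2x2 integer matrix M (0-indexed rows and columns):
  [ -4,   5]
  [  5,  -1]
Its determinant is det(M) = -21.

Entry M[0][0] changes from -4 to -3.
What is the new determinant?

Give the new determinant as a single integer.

det is linear in row 0: changing M[0][0] by delta changes det by delta * cofactor(0,0).
Cofactor C_00 = (-1)^(0+0) * minor(0,0) = -1
Entry delta = -3 - -4 = 1
Det delta = 1 * -1 = -1
New det = -21 + -1 = -22

Answer: -22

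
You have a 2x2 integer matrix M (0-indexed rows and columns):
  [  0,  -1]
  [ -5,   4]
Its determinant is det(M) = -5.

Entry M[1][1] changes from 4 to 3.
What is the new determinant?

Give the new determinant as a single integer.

Answer: -5

Derivation:
det is linear in row 1: changing M[1][1] by delta changes det by delta * cofactor(1,1).
Cofactor C_11 = (-1)^(1+1) * minor(1,1) = 0
Entry delta = 3 - 4 = -1
Det delta = -1 * 0 = 0
New det = -5 + 0 = -5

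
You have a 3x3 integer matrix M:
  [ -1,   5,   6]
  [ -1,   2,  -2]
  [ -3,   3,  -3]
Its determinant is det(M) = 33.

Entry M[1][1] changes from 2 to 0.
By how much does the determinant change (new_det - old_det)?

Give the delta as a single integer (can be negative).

Cofactor C_11 = 21
Entry delta = 0 - 2 = -2
Det delta = entry_delta * cofactor = -2 * 21 = -42

Answer: -42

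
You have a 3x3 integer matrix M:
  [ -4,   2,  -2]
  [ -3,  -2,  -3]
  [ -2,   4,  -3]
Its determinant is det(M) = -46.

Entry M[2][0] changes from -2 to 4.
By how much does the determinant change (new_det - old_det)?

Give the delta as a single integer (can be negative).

Cofactor C_20 = -10
Entry delta = 4 - -2 = 6
Det delta = entry_delta * cofactor = 6 * -10 = -60

Answer: -60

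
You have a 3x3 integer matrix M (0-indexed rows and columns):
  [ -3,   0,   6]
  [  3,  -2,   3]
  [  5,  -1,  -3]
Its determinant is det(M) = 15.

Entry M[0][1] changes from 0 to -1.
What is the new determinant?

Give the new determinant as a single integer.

det is linear in row 0: changing M[0][1] by delta changes det by delta * cofactor(0,1).
Cofactor C_01 = (-1)^(0+1) * minor(0,1) = 24
Entry delta = -1 - 0 = -1
Det delta = -1 * 24 = -24
New det = 15 + -24 = -9

Answer: -9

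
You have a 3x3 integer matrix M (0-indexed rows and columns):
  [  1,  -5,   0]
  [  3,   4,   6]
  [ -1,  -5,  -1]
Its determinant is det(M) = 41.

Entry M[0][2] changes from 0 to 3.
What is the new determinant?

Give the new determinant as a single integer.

Answer: 8

Derivation:
det is linear in row 0: changing M[0][2] by delta changes det by delta * cofactor(0,2).
Cofactor C_02 = (-1)^(0+2) * minor(0,2) = -11
Entry delta = 3 - 0 = 3
Det delta = 3 * -11 = -33
New det = 41 + -33 = 8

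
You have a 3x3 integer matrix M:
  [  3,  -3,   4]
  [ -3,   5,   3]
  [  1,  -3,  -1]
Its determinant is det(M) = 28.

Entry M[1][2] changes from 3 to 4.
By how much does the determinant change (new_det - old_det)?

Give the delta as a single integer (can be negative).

Cofactor C_12 = 6
Entry delta = 4 - 3 = 1
Det delta = entry_delta * cofactor = 1 * 6 = 6

Answer: 6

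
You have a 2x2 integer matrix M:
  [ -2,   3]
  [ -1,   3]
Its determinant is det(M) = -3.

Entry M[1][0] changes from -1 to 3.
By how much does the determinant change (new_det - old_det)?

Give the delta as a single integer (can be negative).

Answer: -12

Derivation:
Cofactor C_10 = -3
Entry delta = 3 - -1 = 4
Det delta = entry_delta * cofactor = 4 * -3 = -12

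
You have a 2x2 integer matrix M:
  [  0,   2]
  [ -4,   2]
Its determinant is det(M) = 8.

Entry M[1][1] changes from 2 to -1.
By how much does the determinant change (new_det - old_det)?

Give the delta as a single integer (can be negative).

Answer: 0

Derivation:
Cofactor C_11 = 0
Entry delta = -1 - 2 = -3
Det delta = entry_delta * cofactor = -3 * 0 = 0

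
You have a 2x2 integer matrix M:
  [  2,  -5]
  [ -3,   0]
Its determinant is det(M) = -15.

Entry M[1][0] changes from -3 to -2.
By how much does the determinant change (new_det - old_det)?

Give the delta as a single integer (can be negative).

Cofactor C_10 = 5
Entry delta = -2 - -3 = 1
Det delta = entry_delta * cofactor = 1 * 5 = 5

Answer: 5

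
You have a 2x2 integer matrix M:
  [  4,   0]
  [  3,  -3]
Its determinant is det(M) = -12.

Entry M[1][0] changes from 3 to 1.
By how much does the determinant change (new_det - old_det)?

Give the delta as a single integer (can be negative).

Cofactor C_10 = 0
Entry delta = 1 - 3 = -2
Det delta = entry_delta * cofactor = -2 * 0 = 0

Answer: 0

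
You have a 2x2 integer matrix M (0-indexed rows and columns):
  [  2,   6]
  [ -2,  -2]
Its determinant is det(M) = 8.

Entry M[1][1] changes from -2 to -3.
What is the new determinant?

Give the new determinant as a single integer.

det is linear in row 1: changing M[1][1] by delta changes det by delta * cofactor(1,1).
Cofactor C_11 = (-1)^(1+1) * minor(1,1) = 2
Entry delta = -3 - -2 = -1
Det delta = -1 * 2 = -2
New det = 8 + -2 = 6

Answer: 6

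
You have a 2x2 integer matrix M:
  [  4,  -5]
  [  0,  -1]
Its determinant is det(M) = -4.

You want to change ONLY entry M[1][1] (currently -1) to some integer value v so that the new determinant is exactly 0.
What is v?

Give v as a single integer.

Answer: 0

Derivation:
det is linear in entry M[1][1]: det = old_det + (v - -1) * C_11
Cofactor C_11 = 4
Want det = 0: -4 + (v - -1) * 4 = 0
  (v - -1) = 4 / 4 = 1
  v = -1 + (1) = 0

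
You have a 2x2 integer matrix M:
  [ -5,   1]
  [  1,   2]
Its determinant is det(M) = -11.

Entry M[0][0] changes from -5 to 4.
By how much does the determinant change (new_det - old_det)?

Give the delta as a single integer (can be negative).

Cofactor C_00 = 2
Entry delta = 4 - -5 = 9
Det delta = entry_delta * cofactor = 9 * 2 = 18

Answer: 18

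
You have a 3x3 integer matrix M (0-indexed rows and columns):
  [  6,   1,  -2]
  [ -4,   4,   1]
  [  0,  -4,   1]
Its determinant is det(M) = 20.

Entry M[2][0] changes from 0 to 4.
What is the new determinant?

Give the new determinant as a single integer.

Answer: 56

Derivation:
det is linear in row 2: changing M[2][0] by delta changes det by delta * cofactor(2,0).
Cofactor C_20 = (-1)^(2+0) * minor(2,0) = 9
Entry delta = 4 - 0 = 4
Det delta = 4 * 9 = 36
New det = 20 + 36 = 56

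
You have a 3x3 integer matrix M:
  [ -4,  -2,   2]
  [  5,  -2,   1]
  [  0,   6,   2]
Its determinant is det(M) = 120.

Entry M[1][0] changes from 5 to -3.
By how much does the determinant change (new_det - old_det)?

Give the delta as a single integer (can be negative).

Cofactor C_10 = 16
Entry delta = -3 - 5 = -8
Det delta = entry_delta * cofactor = -8 * 16 = -128

Answer: -128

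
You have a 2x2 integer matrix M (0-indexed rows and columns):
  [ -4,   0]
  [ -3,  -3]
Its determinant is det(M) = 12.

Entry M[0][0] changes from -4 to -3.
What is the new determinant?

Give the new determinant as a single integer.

det is linear in row 0: changing M[0][0] by delta changes det by delta * cofactor(0,0).
Cofactor C_00 = (-1)^(0+0) * minor(0,0) = -3
Entry delta = -3 - -4 = 1
Det delta = 1 * -3 = -3
New det = 12 + -3 = 9

Answer: 9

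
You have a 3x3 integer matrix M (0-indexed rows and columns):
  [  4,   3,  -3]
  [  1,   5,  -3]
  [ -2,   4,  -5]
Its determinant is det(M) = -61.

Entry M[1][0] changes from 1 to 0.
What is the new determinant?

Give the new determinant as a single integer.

Answer: -64

Derivation:
det is linear in row 1: changing M[1][0] by delta changes det by delta * cofactor(1,0).
Cofactor C_10 = (-1)^(1+0) * minor(1,0) = 3
Entry delta = 0 - 1 = -1
Det delta = -1 * 3 = -3
New det = -61 + -3 = -64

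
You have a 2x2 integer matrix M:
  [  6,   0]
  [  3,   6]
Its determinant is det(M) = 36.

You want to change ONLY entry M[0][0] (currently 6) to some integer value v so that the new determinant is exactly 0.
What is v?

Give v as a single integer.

det is linear in entry M[0][0]: det = old_det + (v - 6) * C_00
Cofactor C_00 = 6
Want det = 0: 36 + (v - 6) * 6 = 0
  (v - 6) = -36 / 6 = -6
  v = 6 + (-6) = 0

Answer: 0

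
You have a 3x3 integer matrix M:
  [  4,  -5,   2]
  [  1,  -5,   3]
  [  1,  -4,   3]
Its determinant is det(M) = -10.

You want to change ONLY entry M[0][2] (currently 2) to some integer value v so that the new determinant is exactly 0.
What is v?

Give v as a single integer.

Answer: 12

Derivation:
det is linear in entry M[0][2]: det = old_det + (v - 2) * C_02
Cofactor C_02 = 1
Want det = 0: -10 + (v - 2) * 1 = 0
  (v - 2) = 10 / 1 = 10
  v = 2 + (10) = 12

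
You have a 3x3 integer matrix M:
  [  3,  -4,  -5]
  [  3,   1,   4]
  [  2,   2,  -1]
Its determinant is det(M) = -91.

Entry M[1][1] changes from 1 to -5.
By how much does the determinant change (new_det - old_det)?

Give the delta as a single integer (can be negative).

Answer: -42

Derivation:
Cofactor C_11 = 7
Entry delta = -5 - 1 = -6
Det delta = entry_delta * cofactor = -6 * 7 = -42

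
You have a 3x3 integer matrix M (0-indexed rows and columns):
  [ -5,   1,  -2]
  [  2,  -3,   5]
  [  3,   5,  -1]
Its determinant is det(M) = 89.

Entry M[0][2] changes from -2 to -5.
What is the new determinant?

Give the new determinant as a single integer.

det is linear in row 0: changing M[0][2] by delta changes det by delta * cofactor(0,2).
Cofactor C_02 = (-1)^(0+2) * minor(0,2) = 19
Entry delta = -5 - -2 = -3
Det delta = -3 * 19 = -57
New det = 89 + -57 = 32

Answer: 32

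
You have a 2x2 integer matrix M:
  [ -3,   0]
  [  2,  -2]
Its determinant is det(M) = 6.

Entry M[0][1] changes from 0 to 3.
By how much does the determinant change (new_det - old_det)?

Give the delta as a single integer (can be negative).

Answer: -6

Derivation:
Cofactor C_01 = -2
Entry delta = 3 - 0 = 3
Det delta = entry_delta * cofactor = 3 * -2 = -6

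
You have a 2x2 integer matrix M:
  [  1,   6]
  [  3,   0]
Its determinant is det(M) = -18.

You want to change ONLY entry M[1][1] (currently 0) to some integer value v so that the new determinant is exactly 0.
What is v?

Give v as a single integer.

Answer: 18

Derivation:
det is linear in entry M[1][1]: det = old_det + (v - 0) * C_11
Cofactor C_11 = 1
Want det = 0: -18 + (v - 0) * 1 = 0
  (v - 0) = 18 / 1 = 18
  v = 0 + (18) = 18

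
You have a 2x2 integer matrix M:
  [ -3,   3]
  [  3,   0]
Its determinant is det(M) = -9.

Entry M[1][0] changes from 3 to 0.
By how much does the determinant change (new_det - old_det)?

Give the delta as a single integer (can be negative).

Answer: 9

Derivation:
Cofactor C_10 = -3
Entry delta = 0 - 3 = -3
Det delta = entry_delta * cofactor = -3 * -3 = 9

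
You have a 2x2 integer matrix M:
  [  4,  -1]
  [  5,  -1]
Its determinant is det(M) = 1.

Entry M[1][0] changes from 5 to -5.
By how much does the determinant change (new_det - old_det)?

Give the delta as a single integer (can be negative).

Answer: -10

Derivation:
Cofactor C_10 = 1
Entry delta = -5 - 5 = -10
Det delta = entry_delta * cofactor = -10 * 1 = -10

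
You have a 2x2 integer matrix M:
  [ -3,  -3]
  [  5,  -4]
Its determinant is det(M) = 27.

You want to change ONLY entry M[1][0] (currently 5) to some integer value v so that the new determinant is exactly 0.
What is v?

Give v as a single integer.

det is linear in entry M[1][0]: det = old_det + (v - 5) * C_10
Cofactor C_10 = 3
Want det = 0: 27 + (v - 5) * 3 = 0
  (v - 5) = -27 / 3 = -9
  v = 5 + (-9) = -4

Answer: -4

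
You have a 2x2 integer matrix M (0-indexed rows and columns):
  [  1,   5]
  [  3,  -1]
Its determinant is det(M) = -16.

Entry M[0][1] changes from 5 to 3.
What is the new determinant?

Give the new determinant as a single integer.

Answer: -10

Derivation:
det is linear in row 0: changing M[0][1] by delta changes det by delta * cofactor(0,1).
Cofactor C_01 = (-1)^(0+1) * minor(0,1) = -3
Entry delta = 3 - 5 = -2
Det delta = -2 * -3 = 6
New det = -16 + 6 = -10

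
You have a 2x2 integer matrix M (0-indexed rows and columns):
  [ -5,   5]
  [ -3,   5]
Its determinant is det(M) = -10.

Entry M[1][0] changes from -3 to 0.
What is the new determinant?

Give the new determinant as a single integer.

det is linear in row 1: changing M[1][0] by delta changes det by delta * cofactor(1,0).
Cofactor C_10 = (-1)^(1+0) * minor(1,0) = -5
Entry delta = 0 - -3 = 3
Det delta = 3 * -5 = -15
New det = -10 + -15 = -25

Answer: -25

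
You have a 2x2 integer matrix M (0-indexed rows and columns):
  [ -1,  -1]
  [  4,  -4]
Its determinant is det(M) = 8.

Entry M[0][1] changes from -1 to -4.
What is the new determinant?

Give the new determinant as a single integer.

det is linear in row 0: changing M[0][1] by delta changes det by delta * cofactor(0,1).
Cofactor C_01 = (-1)^(0+1) * minor(0,1) = -4
Entry delta = -4 - -1 = -3
Det delta = -3 * -4 = 12
New det = 8 + 12 = 20

Answer: 20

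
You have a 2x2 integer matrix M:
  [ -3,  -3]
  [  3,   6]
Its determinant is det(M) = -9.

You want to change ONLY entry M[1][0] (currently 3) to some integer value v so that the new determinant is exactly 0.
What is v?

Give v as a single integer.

Answer: 6

Derivation:
det is linear in entry M[1][0]: det = old_det + (v - 3) * C_10
Cofactor C_10 = 3
Want det = 0: -9 + (v - 3) * 3 = 0
  (v - 3) = 9 / 3 = 3
  v = 3 + (3) = 6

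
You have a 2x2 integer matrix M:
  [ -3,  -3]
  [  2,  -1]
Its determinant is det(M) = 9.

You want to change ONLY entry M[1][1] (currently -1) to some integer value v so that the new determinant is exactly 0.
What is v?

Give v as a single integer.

det is linear in entry M[1][1]: det = old_det + (v - -1) * C_11
Cofactor C_11 = -3
Want det = 0: 9 + (v - -1) * -3 = 0
  (v - -1) = -9 / -3 = 3
  v = -1 + (3) = 2

Answer: 2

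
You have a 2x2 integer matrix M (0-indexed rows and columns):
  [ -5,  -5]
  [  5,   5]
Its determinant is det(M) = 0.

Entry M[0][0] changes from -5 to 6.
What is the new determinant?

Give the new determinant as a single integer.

Answer: 55

Derivation:
det is linear in row 0: changing M[0][0] by delta changes det by delta * cofactor(0,0).
Cofactor C_00 = (-1)^(0+0) * minor(0,0) = 5
Entry delta = 6 - -5 = 11
Det delta = 11 * 5 = 55
New det = 0 + 55 = 55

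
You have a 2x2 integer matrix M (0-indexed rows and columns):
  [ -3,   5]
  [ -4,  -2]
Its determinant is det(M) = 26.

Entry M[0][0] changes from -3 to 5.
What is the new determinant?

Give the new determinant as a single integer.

Answer: 10

Derivation:
det is linear in row 0: changing M[0][0] by delta changes det by delta * cofactor(0,0).
Cofactor C_00 = (-1)^(0+0) * minor(0,0) = -2
Entry delta = 5 - -3 = 8
Det delta = 8 * -2 = -16
New det = 26 + -16 = 10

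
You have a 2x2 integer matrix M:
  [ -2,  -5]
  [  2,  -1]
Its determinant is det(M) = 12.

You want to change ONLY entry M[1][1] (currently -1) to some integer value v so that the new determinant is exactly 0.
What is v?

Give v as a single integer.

det is linear in entry M[1][1]: det = old_det + (v - -1) * C_11
Cofactor C_11 = -2
Want det = 0: 12 + (v - -1) * -2 = 0
  (v - -1) = -12 / -2 = 6
  v = -1 + (6) = 5

Answer: 5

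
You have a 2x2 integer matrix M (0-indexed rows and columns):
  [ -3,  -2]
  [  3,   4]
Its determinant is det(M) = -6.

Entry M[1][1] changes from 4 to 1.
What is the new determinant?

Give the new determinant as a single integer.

det is linear in row 1: changing M[1][1] by delta changes det by delta * cofactor(1,1).
Cofactor C_11 = (-1)^(1+1) * minor(1,1) = -3
Entry delta = 1 - 4 = -3
Det delta = -3 * -3 = 9
New det = -6 + 9 = 3

Answer: 3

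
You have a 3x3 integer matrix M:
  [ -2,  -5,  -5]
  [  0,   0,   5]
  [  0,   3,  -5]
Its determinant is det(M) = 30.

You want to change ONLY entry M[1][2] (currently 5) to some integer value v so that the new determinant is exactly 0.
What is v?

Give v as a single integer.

Answer: 0

Derivation:
det is linear in entry M[1][2]: det = old_det + (v - 5) * C_12
Cofactor C_12 = 6
Want det = 0: 30 + (v - 5) * 6 = 0
  (v - 5) = -30 / 6 = -5
  v = 5 + (-5) = 0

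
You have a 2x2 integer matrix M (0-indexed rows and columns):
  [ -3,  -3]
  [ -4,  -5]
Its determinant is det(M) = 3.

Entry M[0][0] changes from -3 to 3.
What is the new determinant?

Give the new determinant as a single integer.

det is linear in row 0: changing M[0][0] by delta changes det by delta * cofactor(0,0).
Cofactor C_00 = (-1)^(0+0) * minor(0,0) = -5
Entry delta = 3 - -3 = 6
Det delta = 6 * -5 = -30
New det = 3 + -30 = -27

Answer: -27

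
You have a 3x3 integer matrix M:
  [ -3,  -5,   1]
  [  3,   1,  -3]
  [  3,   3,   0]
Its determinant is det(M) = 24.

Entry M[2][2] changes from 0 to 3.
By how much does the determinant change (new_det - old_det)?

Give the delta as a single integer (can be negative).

Answer: 36

Derivation:
Cofactor C_22 = 12
Entry delta = 3 - 0 = 3
Det delta = entry_delta * cofactor = 3 * 12 = 36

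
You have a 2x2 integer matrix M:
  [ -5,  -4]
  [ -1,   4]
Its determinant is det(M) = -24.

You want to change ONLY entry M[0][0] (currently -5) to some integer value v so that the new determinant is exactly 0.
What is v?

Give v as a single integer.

Answer: 1

Derivation:
det is linear in entry M[0][0]: det = old_det + (v - -5) * C_00
Cofactor C_00 = 4
Want det = 0: -24 + (v - -5) * 4 = 0
  (v - -5) = 24 / 4 = 6
  v = -5 + (6) = 1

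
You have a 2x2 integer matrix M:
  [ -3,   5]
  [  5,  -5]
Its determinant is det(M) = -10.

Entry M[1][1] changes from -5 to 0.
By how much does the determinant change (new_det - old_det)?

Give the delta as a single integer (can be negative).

Answer: -15

Derivation:
Cofactor C_11 = -3
Entry delta = 0 - -5 = 5
Det delta = entry_delta * cofactor = 5 * -3 = -15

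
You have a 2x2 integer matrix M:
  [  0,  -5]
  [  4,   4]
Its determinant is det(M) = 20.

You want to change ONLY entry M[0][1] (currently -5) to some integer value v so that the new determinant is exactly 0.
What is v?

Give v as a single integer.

det is linear in entry M[0][1]: det = old_det + (v - -5) * C_01
Cofactor C_01 = -4
Want det = 0: 20 + (v - -5) * -4 = 0
  (v - -5) = -20 / -4 = 5
  v = -5 + (5) = 0

Answer: 0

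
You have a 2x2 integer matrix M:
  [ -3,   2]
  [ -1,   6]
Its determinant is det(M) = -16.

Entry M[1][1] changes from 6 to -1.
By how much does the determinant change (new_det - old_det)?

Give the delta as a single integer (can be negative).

Cofactor C_11 = -3
Entry delta = -1 - 6 = -7
Det delta = entry_delta * cofactor = -7 * -3 = 21

Answer: 21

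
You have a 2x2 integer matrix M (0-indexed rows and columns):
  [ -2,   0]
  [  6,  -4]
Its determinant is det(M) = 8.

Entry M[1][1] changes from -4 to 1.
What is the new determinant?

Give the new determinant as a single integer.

Answer: -2

Derivation:
det is linear in row 1: changing M[1][1] by delta changes det by delta * cofactor(1,1).
Cofactor C_11 = (-1)^(1+1) * minor(1,1) = -2
Entry delta = 1 - -4 = 5
Det delta = 5 * -2 = -10
New det = 8 + -10 = -2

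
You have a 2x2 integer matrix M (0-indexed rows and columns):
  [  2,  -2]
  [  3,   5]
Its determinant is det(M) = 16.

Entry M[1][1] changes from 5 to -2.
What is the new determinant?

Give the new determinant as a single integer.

Answer: 2

Derivation:
det is linear in row 1: changing M[1][1] by delta changes det by delta * cofactor(1,1).
Cofactor C_11 = (-1)^(1+1) * minor(1,1) = 2
Entry delta = -2 - 5 = -7
Det delta = -7 * 2 = -14
New det = 16 + -14 = 2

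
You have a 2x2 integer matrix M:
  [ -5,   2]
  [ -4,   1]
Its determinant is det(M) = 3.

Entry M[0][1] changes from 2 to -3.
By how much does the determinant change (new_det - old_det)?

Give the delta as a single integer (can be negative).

Answer: -20

Derivation:
Cofactor C_01 = 4
Entry delta = -3 - 2 = -5
Det delta = entry_delta * cofactor = -5 * 4 = -20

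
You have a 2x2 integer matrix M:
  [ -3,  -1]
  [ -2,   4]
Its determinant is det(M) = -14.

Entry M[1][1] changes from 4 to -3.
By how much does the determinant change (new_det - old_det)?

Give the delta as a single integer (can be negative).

Cofactor C_11 = -3
Entry delta = -3 - 4 = -7
Det delta = entry_delta * cofactor = -7 * -3 = 21

Answer: 21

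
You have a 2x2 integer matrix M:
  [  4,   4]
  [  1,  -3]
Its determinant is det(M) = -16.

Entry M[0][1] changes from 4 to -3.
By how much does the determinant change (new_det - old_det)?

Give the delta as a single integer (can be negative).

Cofactor C_01 = -1
Entry delta = -3 - 4 = -7
Det delta = entry_delta * cofactor = -7 * -1 = 7

Answer: 7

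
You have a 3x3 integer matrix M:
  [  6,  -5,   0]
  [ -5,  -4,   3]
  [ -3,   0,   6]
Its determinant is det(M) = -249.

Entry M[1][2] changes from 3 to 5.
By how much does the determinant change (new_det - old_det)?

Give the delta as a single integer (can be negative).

Answer: 30

Derivation:
Cofactor C_12 = 15
Entry delta = 5 - 3 = 2
Det delta = entry_delta * cofactor = 2 * 15 = 30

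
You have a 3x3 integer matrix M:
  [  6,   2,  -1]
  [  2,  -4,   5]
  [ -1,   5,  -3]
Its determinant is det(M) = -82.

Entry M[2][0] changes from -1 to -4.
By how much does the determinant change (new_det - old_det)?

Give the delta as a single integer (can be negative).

Answer: -18

Derivation:
Cofactor C_20 = 6
Entry delta = -4 - -1 = -3
Det delta = entry_delta * cofactor = -3 * 6 = -18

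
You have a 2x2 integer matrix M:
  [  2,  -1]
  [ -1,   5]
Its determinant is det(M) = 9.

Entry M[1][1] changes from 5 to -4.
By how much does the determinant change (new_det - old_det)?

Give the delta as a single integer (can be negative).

Cofactor C_11 = 2
Entry delta = -4 - 5 = -9
Det delta = entry_delta * cofactor = -9 * 2 = -18

Answer: -18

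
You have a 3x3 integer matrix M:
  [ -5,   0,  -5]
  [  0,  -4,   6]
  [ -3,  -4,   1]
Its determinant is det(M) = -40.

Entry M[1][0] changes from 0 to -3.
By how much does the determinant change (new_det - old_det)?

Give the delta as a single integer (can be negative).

Cofactor C_10 = 20
Entry delta = -3 - 0 = -3
Det delta = entry_delta * cofactor = -3 * 20 = -60

Answer: -60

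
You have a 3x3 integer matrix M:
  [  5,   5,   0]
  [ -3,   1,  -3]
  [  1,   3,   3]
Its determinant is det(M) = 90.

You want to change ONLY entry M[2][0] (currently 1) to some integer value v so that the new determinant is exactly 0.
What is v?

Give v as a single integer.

Answer: 7

Derivation:
det is linear in entry M[2][0]: det = old_det + (v - 1) * C_20
Cofactor C_20 = -15
Want det = 0: 90 + (v - 1) * -15 = 0
  (v - 1) = -90 / -15 = 6
  v = 1 + (6) = 7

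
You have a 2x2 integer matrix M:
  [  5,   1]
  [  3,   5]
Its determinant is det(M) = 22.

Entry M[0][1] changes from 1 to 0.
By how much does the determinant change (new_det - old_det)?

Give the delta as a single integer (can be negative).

Cofactor C_01 = -3
Entry delta = 0 - 1 = -1
Det delta = entry_delta * cofactor = -1 * -3 = 3

Answer: 3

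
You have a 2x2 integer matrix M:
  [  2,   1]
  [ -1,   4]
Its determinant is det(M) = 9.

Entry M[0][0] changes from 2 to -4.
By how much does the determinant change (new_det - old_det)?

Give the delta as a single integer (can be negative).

Answer: -24

Derivation:
Cofactor C_00 = 4
Entry delta = -4 - 2 = -6
Det delta = entry_delta * cofactor = -6 * 4 = -24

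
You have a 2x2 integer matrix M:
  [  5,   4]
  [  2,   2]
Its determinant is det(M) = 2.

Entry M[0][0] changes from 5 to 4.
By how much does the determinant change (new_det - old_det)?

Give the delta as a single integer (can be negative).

Answer: -2

Derivation:
Cofactor C_00 = 2
Entry delta = 4 - 5 = -1
Det delta = entry_delta * cofactor = -1 * 2 = -2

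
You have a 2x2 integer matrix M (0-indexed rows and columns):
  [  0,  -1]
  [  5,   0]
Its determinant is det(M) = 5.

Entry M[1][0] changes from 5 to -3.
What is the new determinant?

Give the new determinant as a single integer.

det is linear in row 1: changing M[1][0] by delta changes det by delta * cofactor(1,0).
Cofactor C_10 = (-1)^(1+0) * minor(1,0) = 1
Entry delta = -3 - 5 = -8
Det delta = -8 * 1 = -8
New det = 5 + -8 = -3

Answer: -3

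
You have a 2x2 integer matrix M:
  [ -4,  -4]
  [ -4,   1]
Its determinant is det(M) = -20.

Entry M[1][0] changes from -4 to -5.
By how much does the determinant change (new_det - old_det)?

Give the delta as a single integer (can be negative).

Cofactor C_10 = 4
Entry delta = -5 - -4 = -1
Det delta = entry_delta * cofactor = -1 * 4 = -4

Answer: -4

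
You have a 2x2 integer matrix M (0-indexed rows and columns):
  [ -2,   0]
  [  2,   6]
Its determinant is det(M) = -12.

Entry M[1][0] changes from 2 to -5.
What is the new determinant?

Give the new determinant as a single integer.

Answer: -12

Derivation:
det is linear in row 1: changing M[1][0] by delta changes det by delta * cofactor(1,0).
Cofactor C_10 = (-1)^(1+0) * minor(1,0) = 0
Entry delta = -5 - 2 = -7
Det delta = -7 * 0 = 0
New det = -12 + 0 = -12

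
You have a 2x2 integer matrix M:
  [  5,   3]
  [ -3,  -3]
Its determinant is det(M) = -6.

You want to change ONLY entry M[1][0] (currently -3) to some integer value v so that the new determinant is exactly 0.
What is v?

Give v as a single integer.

Answer: -5

Derivation:
det is linear in entry M[1][0]: det = old_det + (v - -3) * C_10
Cofactor C_10 = -3
Want det = 0: -6 + (v - -3) * -3 = 0
  (v - -3) = 6 / -3 = -2
  v = -3 + (-2) = -5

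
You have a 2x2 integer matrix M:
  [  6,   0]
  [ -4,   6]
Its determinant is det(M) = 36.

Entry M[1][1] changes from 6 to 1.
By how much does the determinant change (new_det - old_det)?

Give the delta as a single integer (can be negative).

Answer: -30

Derivation:
Cofactor C_11 = 6
Entry delta = 1 - 6 = -5
Det delta = entry_delta * cofactor = -5 * 6 = -30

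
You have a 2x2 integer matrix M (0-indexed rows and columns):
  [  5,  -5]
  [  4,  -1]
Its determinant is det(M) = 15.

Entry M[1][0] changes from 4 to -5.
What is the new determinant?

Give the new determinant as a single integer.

det is linear in row 1: changing M[1][0] by delta changes det by delta * cofactor(1,0).
Cofactor C_10 = (-1)^(1+0) * minor(1,0) = 5
Entry delta = -5 - 4 = -9
Det delta = -9 * 5 = -45
New det = 15 + -45 = -30

Answer: -30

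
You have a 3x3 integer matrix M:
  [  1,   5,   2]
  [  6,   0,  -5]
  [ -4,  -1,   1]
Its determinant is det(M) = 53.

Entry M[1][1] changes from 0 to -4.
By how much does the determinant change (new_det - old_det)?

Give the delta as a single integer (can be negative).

Answer: -36

Derivation:
Cofactor C_11 = 9
Entry delta = -4 - 0 = -4
Det delta = entry_delta * cofactor = -4 * 9 = -36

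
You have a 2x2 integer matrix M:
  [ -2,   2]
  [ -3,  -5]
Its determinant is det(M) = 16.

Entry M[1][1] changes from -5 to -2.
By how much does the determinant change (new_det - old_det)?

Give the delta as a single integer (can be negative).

Cofactor C_11 = -2
Entry delta = -2 - -5 = 3
Det delta = entry_delta * cofactor = 3 * -2 = -6

Answer: -6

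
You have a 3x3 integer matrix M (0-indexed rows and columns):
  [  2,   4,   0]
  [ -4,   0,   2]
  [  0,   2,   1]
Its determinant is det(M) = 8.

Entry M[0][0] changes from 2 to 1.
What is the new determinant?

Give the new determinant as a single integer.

Answer: 12

Derivation:
det is linear in row 0: changing M[0][0] by delta changes det by delta * cofactor(0,0).
Cofactor C_00 = (-1)^(0+0) * minor(0,0) = -4
Entry delta = 1 - 2 = -1
Det delta = -1 * -4 = 4
New det = 8 + 4 = 12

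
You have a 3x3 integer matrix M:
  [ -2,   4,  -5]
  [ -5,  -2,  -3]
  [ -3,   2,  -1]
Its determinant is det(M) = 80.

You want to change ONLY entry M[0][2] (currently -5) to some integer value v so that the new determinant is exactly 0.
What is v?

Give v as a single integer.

Answer: 0

Derivation:
det is linear in entry M[0][2]: det = old_det + (v - -5) * C_02
Cofactor C_02 = -16
Want det = 0: 80 + (v - -5) * -16 = 0
  (v - -5) = -80 / -16 = 5
  v = -5 + (5) = 0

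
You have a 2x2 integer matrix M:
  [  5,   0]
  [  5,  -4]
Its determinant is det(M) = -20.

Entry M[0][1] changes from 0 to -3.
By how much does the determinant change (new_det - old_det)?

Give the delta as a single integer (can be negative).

Cofactor C_01 = -5
Entry delta = -3 - 0 = -3
Det delta = entry_delta * cofactor = -3 * -5 = 15

Answer: 15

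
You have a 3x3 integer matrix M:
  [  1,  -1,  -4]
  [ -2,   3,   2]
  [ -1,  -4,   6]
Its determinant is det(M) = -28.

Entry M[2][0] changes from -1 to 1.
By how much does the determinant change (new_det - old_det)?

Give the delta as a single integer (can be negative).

Cofactor C_20 = 10
Entry delta = 1 - -1 = 2
Det delta = entry_delta * cofactor = 2 * 10 = 20

Answer: 20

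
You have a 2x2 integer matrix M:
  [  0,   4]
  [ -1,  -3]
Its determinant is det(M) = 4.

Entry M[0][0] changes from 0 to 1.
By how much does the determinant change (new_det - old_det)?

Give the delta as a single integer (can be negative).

Cofactor C_00 = -3
Entry delta = 1 - 0 = 1
Det delta = entry_delta * cofactor = 1 * -3 = -3

Answer: -3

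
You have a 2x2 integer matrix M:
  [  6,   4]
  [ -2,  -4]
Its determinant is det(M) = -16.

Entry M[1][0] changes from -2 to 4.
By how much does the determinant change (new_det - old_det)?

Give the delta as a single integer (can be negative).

Answer: -24

Derivation:
Cofactor C_10 = -4
Entry delta = 4 - -2 = 6
Det delta = entry_delta * cofactor = 6 * -4 = -24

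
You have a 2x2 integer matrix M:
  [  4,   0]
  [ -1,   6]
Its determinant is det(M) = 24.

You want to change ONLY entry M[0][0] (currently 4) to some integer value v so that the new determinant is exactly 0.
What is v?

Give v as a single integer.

det is linear in entry M[0][0]: det = old_det + (v - 4) * C_00
Cofactor C_00 = 6
Want det = 0: 24 + (v - 4) * 6 = 0
  (v - 4) = -24 / 6 = -4
  v = 4 + (-4) = 0

Answer: 0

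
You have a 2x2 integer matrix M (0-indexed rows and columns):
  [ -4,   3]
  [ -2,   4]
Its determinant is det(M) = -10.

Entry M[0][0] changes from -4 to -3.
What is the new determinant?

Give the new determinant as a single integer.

Answer: -6

Derivation:
det is linear in row 0: changing M[0][0] by delta changes det by delta * cofactor(0,0).
Cofactor C_00 = (-1)^(0+0) * minor(0,0) = 4
Entry delta = -3 - -4 = 1
Det delta = 1 * 4 = 4
New det = -10 + 4 = -6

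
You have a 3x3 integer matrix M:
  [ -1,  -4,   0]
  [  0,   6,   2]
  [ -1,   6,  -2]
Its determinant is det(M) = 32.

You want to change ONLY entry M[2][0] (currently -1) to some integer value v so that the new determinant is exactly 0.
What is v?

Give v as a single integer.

det is linear in entry M[2][0]: det = old_det + (v - -1) * C_20
Cofactor C_20 = -8
Want det = 0: 32 + (v - -1) * -8 = 0
  (v - -1) = -32 / -8 = 4
  v = -1 + (4) = 3

Answer: 3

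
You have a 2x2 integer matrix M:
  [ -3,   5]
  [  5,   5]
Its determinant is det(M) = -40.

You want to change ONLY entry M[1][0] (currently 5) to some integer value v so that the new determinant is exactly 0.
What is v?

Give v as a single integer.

det is linear in entry M[1][0]: det = old_det + (v - 5) * C_10
Cofactor C_10 = -5
Want det = 0: -40 + (v - 5) * -5 = 0
  (v - 5) = 40 / -5 = -8
  v = 5 + (-8) = -3

Answer: -3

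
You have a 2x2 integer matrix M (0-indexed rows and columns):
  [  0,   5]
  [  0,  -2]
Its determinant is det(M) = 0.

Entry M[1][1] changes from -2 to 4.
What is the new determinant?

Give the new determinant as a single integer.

Answer: 0

Derivation:
det is linear in row 1: changing M[1][1] by delta changes det by delta * cofactor(1,1).
Cofactor C_11 = (-1)^(1+1) * minor(1,1) = 0
Entry delta = 4 - -2 = 6
Det delta = 6 * 0 = 0
New det = 0 + 0 = 0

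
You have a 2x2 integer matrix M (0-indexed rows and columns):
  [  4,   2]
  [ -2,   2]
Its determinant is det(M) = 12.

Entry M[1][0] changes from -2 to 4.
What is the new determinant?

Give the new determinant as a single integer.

Answer: 0

Derivation:
det is linear in row 1: changing M[1][0] by delta changes det by delta * cofactor(1,0).
Cofactor C_10 = (-1)^(1+0) * minor(1,0) = -2
Entry delta = 4 - -2 = 6
Det delta = 6 * -2 = -12
New det = 12 + -12 = 0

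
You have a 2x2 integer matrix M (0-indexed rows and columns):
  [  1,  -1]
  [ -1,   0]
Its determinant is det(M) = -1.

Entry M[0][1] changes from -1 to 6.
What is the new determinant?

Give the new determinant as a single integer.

det is linear in row 0: changing M[0][1] by delta changes det by delta * cofactor(0,1).
Cofactor C_01 = (-1)^(0+1) * minor(0,1) = 1
Entry delta = 6 - -1 = 7
Det delta = 7 * 1 = 7
New det = -1 + 7 = 6

Answer: 6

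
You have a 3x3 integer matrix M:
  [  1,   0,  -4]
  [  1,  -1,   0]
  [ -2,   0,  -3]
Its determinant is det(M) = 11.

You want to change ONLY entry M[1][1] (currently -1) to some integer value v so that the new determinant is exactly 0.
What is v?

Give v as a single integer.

det is linear in entry M[1][1]: det = old_det + (v - -1) * C_11
Cofactor C_11 = -11
Want det = 0: 11 + (v - -1) * -11 = 0
  (v - -1) = -11 / -11 = 1
  v = -1 + (1) = 0

Answer: 0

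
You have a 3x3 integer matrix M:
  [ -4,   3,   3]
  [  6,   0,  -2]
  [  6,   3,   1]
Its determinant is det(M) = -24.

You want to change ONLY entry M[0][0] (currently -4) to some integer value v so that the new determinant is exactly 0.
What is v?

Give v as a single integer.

Answer: 0

Derivation:
det is linear in entry M[0][0]: det = old_det + (v - -4) * C_00
Cofactor C_00 = 6
Want det = 0: -24 + (v - -4) * 6 = 0
  (v - -4) = 24 / 6 = 4
  v = -4 + (4) = 0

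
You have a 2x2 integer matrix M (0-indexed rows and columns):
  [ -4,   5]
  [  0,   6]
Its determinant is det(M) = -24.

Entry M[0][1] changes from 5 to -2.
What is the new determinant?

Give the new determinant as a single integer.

det is linear in row 0: changing M[0][1] by delta changes det by delta * cofactor(0,1).
Cofactor C_01 = (-1)^(0+1) * minor(0,1) = 0
Entry delta = -2 - 5 = -7
Det delta = -7 * 0 = 0
New det = -24 + 0 = -24

Answer: -24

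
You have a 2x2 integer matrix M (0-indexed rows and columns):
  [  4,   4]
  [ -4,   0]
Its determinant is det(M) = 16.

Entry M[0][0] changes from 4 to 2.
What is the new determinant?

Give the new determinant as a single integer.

det is linear in row 0: changing M[0][0] by delta changes det by delta * cofactor(0,0).
Cofactor C_00 = (-1)^(0+0) * minor(0,0) = 0
Entry delta = 2 - 4 = -2
Det delta = -2 * 0 = 0
New det = 16 + 0 = 16

Answer: 16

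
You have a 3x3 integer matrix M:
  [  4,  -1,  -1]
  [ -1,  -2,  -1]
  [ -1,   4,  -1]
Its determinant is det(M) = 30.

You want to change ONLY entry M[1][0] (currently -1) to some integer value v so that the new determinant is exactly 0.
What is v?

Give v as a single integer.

Answer: 5

Derivation:
det is linear in entry M[1][0]: det = old_det + (v - -1) * C_10
Cofactor C_10 = -5
Want det = 0: 30 + (v - -1) * -5 = 0
  (v - -1) = -30 / -5 = 6
  v = -1 + (6) = 5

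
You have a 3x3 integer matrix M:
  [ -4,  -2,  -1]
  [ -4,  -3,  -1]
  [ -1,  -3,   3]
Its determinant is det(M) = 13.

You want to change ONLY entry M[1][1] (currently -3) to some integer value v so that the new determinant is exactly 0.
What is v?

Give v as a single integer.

det is linear in entry M[1][1]: det = old_det + (v - -3) * C_11
Cofactor C_11 = -13
Want det = 0: 13 + (v - -3) * -13 = 0
  (v - -3) = -13 / -13 = 1
  v = -3 + (1) = -2

Answer: -2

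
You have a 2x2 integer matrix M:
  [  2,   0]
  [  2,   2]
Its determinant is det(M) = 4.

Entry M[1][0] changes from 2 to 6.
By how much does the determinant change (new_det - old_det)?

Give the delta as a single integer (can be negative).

Cofactor C_10 = 0
Entry delta = 6 - 2 = 4
Det delta = entry_delta * cofactor = 4 * 0 = 0

Answer: 0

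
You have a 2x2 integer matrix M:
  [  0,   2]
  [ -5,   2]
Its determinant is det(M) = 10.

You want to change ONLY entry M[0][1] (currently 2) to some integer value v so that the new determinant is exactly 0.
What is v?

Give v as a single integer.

det is linear in entry M[0][1]: det = old_det + (v - 2) * C_01
Cofactor C_01 = 5
Want det = 0: 10 + (v - 2) * 5 = 0
  (v - 2) = -10 / 5 = -2
  v = 2 + (-2) = 0

Answer: 0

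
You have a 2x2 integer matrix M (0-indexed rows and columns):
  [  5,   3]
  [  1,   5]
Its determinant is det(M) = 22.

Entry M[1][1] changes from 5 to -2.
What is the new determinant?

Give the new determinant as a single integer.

det is linear in row 1: changing M[1][1] by delta changes det by delta * cofactor(1,1).
Cofactor C_11 = (-1)^(1+1) * minor(1,1) = 5
Entry delta = -2 - 5 = -7
Det delta = -7 * 5 = -35
New det = 22 + -35 = -13

Answer: -13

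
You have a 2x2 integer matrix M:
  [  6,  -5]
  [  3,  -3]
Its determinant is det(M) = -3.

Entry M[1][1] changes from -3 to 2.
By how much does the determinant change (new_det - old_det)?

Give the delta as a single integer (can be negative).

Cofactor C_11 = 6
Entry delta = 2 - -3 = 5
Det delta = entry_delta * cofactor = 5 * 6 = 30

Answer: 30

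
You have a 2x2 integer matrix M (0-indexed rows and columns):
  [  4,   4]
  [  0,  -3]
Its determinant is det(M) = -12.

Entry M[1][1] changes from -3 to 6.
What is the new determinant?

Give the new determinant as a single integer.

Answer: 24

Derivation:
det is linear in row 1: changing M[1][1] by delta changes det by delta * cofactor(1,1).
Cofactor C_11 = (-1)^(1+1) * minor(1,1) = 4
Entry delta = 6 - -3 = 9
Det delta = 9 * 4 = 36
New det = -12 + 36 = 24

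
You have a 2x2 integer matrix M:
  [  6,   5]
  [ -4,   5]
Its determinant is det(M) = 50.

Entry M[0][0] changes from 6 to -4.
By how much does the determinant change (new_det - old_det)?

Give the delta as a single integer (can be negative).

Answer: -50

Derivation:
Cofactor C_00 = 5
Entry delta = -4 - 6 = -10
Det delta = entry_delta * cofactor = -10 * 5 = -50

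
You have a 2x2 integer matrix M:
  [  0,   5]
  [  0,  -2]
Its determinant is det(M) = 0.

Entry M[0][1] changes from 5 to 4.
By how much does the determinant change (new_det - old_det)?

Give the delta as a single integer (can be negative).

Cofactor C_01 = 0
Entry delta = 4 - 5 = -1
Det delta = entry_delta * cofactor = -1 * 0 = 0

Answer: 0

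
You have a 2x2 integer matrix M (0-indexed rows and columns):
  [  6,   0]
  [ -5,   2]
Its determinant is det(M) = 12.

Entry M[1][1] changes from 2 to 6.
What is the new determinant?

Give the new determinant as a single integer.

det is linear in row 1: changing M[1][1] by delta changes det by delta * cofactor(1,1).
Cofactor C_11 = (-1)^(1+1) * minor(1,1) = 6
Entry delta = 6 - 2 = 4
Det delta = 4 * 6 = 24
New det = 12 + 24 = 36

Answer: 36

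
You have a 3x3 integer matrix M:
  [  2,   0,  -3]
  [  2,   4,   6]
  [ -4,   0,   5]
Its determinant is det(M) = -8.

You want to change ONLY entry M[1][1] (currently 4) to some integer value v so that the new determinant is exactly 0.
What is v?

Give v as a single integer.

Answer: 0

Derivation:
det is linear in entry M[1][1]: det = old_det + (v - 4) * C_11
Cofactor C_11 = -2
Want det = 0: -8 + (v - 4) * -2 = 0
  (v - 4) = 8 / -2 = -4
  v = 4 + (-4) = 0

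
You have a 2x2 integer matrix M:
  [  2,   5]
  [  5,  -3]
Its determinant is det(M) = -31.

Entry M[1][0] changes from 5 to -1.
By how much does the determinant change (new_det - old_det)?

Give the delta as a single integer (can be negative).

Answer: 30

Derivation:
Cofactor C_10 = -5
Entry delta = -1 - 5 = -6
Det delta = entry_delta * cofactor = -6 * -5 = 30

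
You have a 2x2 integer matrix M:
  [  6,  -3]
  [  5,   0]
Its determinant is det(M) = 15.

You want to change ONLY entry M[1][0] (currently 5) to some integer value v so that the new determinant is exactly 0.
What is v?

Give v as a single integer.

Answer: 0

Derivation:
det is linear in entry M[1][0]: det = old_det + (v - 5) * C_10
Cofactor C_10 = 3
Want det = 0: 15 + (v - 5) * 3 = 0
  (v - 5) = -15 / 3 = -5
  v = 5 + (-5) = 0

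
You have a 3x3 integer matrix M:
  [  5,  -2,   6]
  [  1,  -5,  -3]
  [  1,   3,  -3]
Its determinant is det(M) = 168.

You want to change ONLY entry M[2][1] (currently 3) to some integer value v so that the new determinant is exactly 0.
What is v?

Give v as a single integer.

Answer: -5

Derivation:
det is linear in entry M[2][1]: det = old_det + (v - 3) * C_21
Cofactor C_21 = 21
Want det = 0: 168 + (v - 3) * 21 = 0
  (v - 3) = -168 / 21 = -8
  v = 3 + (-8) = -5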